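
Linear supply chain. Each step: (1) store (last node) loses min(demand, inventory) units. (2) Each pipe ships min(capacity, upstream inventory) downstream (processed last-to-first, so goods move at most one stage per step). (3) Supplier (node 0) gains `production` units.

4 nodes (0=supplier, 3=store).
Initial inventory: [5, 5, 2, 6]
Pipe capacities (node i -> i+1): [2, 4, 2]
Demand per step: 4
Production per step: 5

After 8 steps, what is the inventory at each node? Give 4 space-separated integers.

Step 1: demand=4,sold=4 ship[2->3]=2 ship[1->2]=4 ship[0->1]=2 prod=5 -> inv=[8 3 4 4]
Step 2: demand=4,sold=4 ship[2->3]=2 ship[1->2]=3 ship[0->1]=2 prod=5 -> inv=[11 2 5 2]
Step 3: demand=4,sold=2 ship[2->3]=2 ship[1->2]=2 ship[0->1]=2 prod=5 -> inv=[14 2 5 2]
Step 4: demand=4,sold=2 ship[2->3]=2 ship[1->2]=2 ship[0->1]=2 prod=5 -> inv=[17 2 5 2]
Step 5: demand=4,sold=2 ship[2->3]=2 ship[1->2]=2 ship[0->1]=2 prod=5 -> inv=[20 2 5 2]
Step 6: demand=4,sold=2 ship[2->3]=2 ship[1->2]=2 ship[0->1]=2 prod=5 -> inv=[23 2 5 2]
Step 7: demand=4,sold=2 ship[2->3]=2 ship[1->2]=2 ship[0->1]=2 prod=5 -> inv=[26 2 5 2]
Step 8: demand=4,sold=2 ship[2->3]=2 ship[1->2]=2 ship[0->1]=2 prod=5 -> inv=[29 2 5 2]

29 2 5 2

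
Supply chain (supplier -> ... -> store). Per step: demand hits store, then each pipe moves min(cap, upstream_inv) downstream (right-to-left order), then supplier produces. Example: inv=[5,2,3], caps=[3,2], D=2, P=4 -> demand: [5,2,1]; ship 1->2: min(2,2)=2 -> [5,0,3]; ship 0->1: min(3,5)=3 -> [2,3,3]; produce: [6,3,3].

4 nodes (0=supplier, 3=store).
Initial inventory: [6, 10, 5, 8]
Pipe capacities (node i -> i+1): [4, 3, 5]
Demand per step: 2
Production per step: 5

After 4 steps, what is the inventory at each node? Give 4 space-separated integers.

Step 1: demand=2,sold=2 ship[2->3]=5 ship[1->2]=3 ship[0->1]=4 prod=5 -> inv=[7 11 3 11]
Step 2: demand=2,sold=2 ship[2->3]=3 ship[1->2]=3 ship[0->1]=4 prod=5 -> inv=[8 12 3 12]
Step 3: demand=2,sold=2 ship[2->3]=3 ship[1->2]=3 ship[0->1]=4 prod=5 -> inv=[9 13 3 13]
Step 4: demand=2,sold=2 ship[2->3]=3 ship[1->2]=3 ship[0->1]=4 prod=5 -> inv=[10 14 3 14]

10 14 3 14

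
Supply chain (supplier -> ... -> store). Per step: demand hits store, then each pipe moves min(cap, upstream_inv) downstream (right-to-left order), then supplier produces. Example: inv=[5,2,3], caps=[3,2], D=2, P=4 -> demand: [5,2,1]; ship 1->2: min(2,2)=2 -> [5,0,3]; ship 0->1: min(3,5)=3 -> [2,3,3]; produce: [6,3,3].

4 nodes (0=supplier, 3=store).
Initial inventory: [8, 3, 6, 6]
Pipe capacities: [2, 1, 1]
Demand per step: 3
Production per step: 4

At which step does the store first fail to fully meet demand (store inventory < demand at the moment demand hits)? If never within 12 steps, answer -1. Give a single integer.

Step 1: demand=3,sold=3 ship[2->3]=1 ship[1->2]=1 ship[0->1]=2 prod=4 -> [10 4 6 4]
Step 2: demand=3,sold=3 ship[2->3]=1 ship[1->2]=1 ship[0->1]=2 prod=4 -> [12 5 6 2]
Step 3: demand=3,sold=2 ship[2->3]=1 ship[1->2]=1 ship[0->1]=2 prod=4 -> [14 6 6 1]
Step 4: demand=3,sold=1 ship[2->3]=1 ship[1->2]=1 ship[0->1]=2 prod=4 -> [16 7 6 1]
Step 5: demand=3,sold=1 ship[2->3]=1 ship[1->2]=1 ship[0->1]=2 prod=4 -> [18 8 6 1]
Step 6: demand=3,sold=1 ship[2->3]=1 ship[1->2]=1 ship[0->1]=2 prod=4 -> [20 9 6 1]
Step 7: demand=3,sold=1 ship[2->3]=1 ship[1->2]=1 ship[0->1]=2 prod=4 -> [22 10 6 1]
Step 8: demand=3,sold=1 ship[2->3]=1 ship[1->2]=1 ship[0->1]=2 prod=4 -> [24 11 6 1]
Step 9: demand=3,sold=1 ship[2->3]=1 ship[1->2]=1 ship[0->1]=2 prod=4 -> [26 12 6 1]
Step 10: demand=3,sold=1 ship[2->3]=1 ship[1->2]=1 ship[0->1]=2 prod=4 -> [28 13 6 1]
Step 11: demand=3,sold=1 ship[2->3]=1 ship[1->2]=1 ship[0->1]=2 prod=4 -> [30 14 6 1]
Step 12: demand=3,sold=1 ship[2->3]=1 ship[1->2]=1 ship[0->1]=2 prod=4 -> [32 15 6 1]
First stockout at step 3

3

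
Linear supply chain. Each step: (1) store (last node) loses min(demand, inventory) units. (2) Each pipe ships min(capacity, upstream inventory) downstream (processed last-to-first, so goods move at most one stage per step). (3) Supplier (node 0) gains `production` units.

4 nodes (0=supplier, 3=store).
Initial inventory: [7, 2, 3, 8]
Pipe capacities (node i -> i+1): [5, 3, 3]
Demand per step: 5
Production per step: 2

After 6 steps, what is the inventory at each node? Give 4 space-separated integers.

Step 1: demand=5,sold=5 ship[2->3]=3 ship[1->2]=2 ship[0->1]=5 prod=2 -> inv=[4 5 2 6]
Step 2: demand=5,sold=5 ship[2->3]=2 ship[1->2]=3 ship[0->1]=4 prod=2 -> inv=[2 6 3 3]
Step 3: demand=5,sold=3 ship[2->3]=3 ship[1->2]=3 ship[0->1]=2 prod=2 -> inv=[2 5 3 3]
Step 4: demand=5,sold=3 ship[2->3]=3 ship[1->2]=3 ship[0->1]=2 prod=2 -> inv=[2 4 3 3]
Step 5: demand=5,sold=3 ship[2->3]=3 ship[1->2]=3 ship[0->1]=2 prod=2 -> inv=[2 3 3 3]
Step 6: demand=5,sold=3 ship[2->3]=3 ship[1->2]=3 ship[0->1]=2 prod=2 -> inv=[2 2 3 3]

2 2 3 3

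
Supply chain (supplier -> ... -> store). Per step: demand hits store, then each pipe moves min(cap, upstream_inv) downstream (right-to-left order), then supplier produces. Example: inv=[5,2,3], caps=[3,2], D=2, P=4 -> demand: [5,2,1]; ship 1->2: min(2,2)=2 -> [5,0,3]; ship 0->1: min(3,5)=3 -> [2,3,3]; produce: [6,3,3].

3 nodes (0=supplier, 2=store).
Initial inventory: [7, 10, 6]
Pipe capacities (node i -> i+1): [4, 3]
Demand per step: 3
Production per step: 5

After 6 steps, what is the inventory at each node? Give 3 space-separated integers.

Step 1: demand=3,sold=3 ship[1->2]=3 ship[0->1]=4 prod=5 -> inv=[8 11 6]
Step 2: demand=3,sold=3 ship[1->2]=3 ship[0->1]=4 prod=5 -> inv=[9 12 6]
Step 3: demand=3,sold=3 ship[1->2]=3 ship[0->1]=4 prod=5 -> inv=[10 13 6]
Step 4: demand=3,sold=3 ship[1->2]=3 ship[0->1]=4 prod=5 -> inv=[11 14 6]
Step 5: demand=3,sold=3 ship[1->2]=3 ship[0->1]=4 prod=5 -> inv=[12 15 6]
Step 6: demand=3,sold=3 ship[1->2]=3 ship[0->1]=4 prod=5 -> inv=[13 16 6]

13 16 6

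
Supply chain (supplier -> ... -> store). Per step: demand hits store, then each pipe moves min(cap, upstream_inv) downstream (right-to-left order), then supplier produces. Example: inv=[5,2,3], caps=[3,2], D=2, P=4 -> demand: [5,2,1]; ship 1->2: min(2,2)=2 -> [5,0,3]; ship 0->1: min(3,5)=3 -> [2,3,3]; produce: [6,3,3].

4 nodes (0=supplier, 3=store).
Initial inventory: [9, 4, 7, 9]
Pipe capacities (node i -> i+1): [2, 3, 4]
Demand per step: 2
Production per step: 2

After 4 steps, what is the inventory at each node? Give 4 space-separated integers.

Step 1: demand=2,sold=2 ship[2->3]=4 ship[1->2]=3 ship[0->1]=2 prod=2 -> inv=[9 3 6 11]
Step 2: demand=2,sold=2 ship[2->3]=4 ship[1->2]=3 ship[0->1]=2 prod=2 -> inv=[9 2 5 13]
Step 3: demand=2,sold=2 ship[2->3]=4 ship[1->2]=2 ship[0->1]=2 prod=2 -> inv=[9 2 3 15]
Step 4: demand=2,sold=2 ship[2->3]=3 ship[1->2]=2 ship[0->1]=2 prod=2 -> inv=[9 2 2 16]

9 2 2 16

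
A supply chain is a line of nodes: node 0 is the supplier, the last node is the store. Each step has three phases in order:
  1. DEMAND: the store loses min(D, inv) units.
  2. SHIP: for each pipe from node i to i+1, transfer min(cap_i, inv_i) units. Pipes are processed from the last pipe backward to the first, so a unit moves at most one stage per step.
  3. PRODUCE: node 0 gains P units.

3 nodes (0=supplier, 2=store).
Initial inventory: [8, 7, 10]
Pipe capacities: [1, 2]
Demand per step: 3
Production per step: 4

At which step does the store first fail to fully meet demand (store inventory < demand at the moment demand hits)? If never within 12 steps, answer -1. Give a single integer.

Step 1: demand=3,sold=3 ship[1->2]=2 ship[0->1]=1 prod=4 -> [11 6 9]
Step 2: demand=3,sold=3 ship[1->2]=2 ship[0->1]=1 prod=4 -> [14 5 8]
Step 3: demand=3,sold=3 ship[1->2]=2 ship[0->1]=1 prod=4 -> [17 4 7]
Step 4: demand=3,sold=3 ship[1->2]=2 ship[0->1]=1 prod=4 -> [20 3 6]
Step 5: demand=3,sold=3 ship[1->2]=2 ship[0->1]=1 prod=4 -> [23 2 5]
Step 6: demand=3,sold=3 ship[1->2]=2 ship[0->1]=1 prod=4 -> [26 1 4]
Step 7: demand=3,sold=3 ship[1->2]=1 ship[0->1]=1 prod=4 -> [29 1 2]
Step 8: demand=3,sold=2 ship[1->2]=1 ship[0->1]=1 prod=4 -> [32 1 1]
Step 9: demand=3,sold=1 ship[1->2]=1 ship[0->1]=1 prod=4 -> [35 1 1]
Step 10: demand=3,sold=1 ship[1->2]=1 ship[0->1]=1 prod=4 -> [38 1 1]
Step 11: demand=3,sold=1 ship[1->2]=1 ship[0->1]=1 prod=4 -> [41 1 1]
Step 12: demand=3,sold=1 ship[1->2]=1 ship[0->1]=1 prod=4 -> [44 1 1]
First stockout at step 8

8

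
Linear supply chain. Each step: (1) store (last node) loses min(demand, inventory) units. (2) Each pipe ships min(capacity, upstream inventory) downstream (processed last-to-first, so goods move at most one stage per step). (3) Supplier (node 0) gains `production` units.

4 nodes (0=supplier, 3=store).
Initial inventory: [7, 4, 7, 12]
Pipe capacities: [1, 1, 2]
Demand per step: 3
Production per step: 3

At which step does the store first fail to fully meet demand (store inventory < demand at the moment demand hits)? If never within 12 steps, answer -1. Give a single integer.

Step 1: demand=3,sold=3 ship[2->3]=2 ship[1->2]=1 ship[0->1]=1 prod=3 -> [9 4 6 11]
Step 2: demand=3,sold=3 ship[2->3]=2 ship[1->2]=1 ship[0->1]=1 prod=3 -> [11 4 5 10]
Step 3: demand=3,sold=3 ship[2->3]=2 ship[1->2]=1 ship[0->1]=1 prod=3 -> [13 4 4 9]
Step 4: demand=3,sold=3 ship[2->3]=2 ship[1->2]=1 ship[0->1]=1 prod=3 -> [15 4 3 8]
Step 5: demand=3,sold=3 ship[2->3]=2 ship[1->2]=1 ship[0->1]=1 prod=3 -> [17 4 2 7]
Step 6: demand=3,sold=3 ship[2->3]=2 ship[1->2]=1 ship[0->1]=1 prod=3 -> [19 4 1 6]
Step 7: demand=3,sold=3 ship[2->3]=1 ship[1->2]=1 ship[0->1]=1 prod=3 -> [21 4 1 4]
Step 8: demand=3,sold=3 ship[2->3]=1 ship[1->2]=1 ship[0->1]=1 prod=3 -> [23 4 1 2]
Step 9: demand=3,sold=2 ship[2->3]=1 ship[1->2]=1 ship[0->1]=1 prod=3 -> [25 4 1 1]
Step 10: demand=3,sold=1 ship[2->3]=1 ship[1->2]=1 ship[0->1]=1 prod=3 -> [27 4 1 1]
Step 11: demand=3,sold=1 ship[2->3]=1 ship[1->2]=1 ship[0->1]=1 prod=3 -> [29 4 1 1]
Step 12: demand=3,sold=1 ship[2->3]=1 ship[1->2]=1 ship[0->1]=1 prod=3 -> [31 4 1 1]
First stockout at step 9

9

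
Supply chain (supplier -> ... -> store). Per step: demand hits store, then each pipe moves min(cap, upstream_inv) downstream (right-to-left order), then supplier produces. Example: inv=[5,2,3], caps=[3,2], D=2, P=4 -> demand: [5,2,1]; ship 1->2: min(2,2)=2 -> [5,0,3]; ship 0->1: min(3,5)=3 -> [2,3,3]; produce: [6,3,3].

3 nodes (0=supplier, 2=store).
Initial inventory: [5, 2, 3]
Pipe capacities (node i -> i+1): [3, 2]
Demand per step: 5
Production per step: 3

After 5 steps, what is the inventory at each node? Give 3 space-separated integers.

Step 1: demand=5,sold=3 ship[1->2]=2 ship[0->1]=3 prod=3 -> inv=[5 3 2]
Step 2: demand=5,sold=2 ship[1->2]=2 ship[0->1]=3 prod=3 -> inv=[5 4 2]
Step 3: demand=5,sold=2 ship[1->2]=2 ship[0->1]=3 prod=3 -> inv=[5 5 2]
Step 4: demand=5,sold=2 ship[1->2]=2 ship[0->1]=3 prod=3 -> inv=[5 6 2]
Step 5: demand=5,sold=2 ship[1->2]=2 ship[0->1]=3 prod=3 -> inv=[5 7 2]

5 7 2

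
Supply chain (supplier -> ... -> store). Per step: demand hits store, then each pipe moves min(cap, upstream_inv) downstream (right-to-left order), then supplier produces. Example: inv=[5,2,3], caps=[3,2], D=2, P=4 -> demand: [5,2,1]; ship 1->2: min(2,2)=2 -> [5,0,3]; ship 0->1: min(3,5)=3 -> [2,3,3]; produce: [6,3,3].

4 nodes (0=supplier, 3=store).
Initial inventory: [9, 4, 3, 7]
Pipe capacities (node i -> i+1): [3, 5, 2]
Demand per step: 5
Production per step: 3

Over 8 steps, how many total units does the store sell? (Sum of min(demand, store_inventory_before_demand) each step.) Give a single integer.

Step 1: sold=5 (running total=5) -> [9 3 5 4]
Step 2: sold=4 (running total=9) -> [9 3 6 2]
Step 3: sold=2 (running total=11) -> [9 3 7 2]
Step 4: sold=2 (running total=13) -> [9 3 8 2]
Step 5: sold=2 (running total=15) -> [9 3 9 2]
Step 6: sold=2 (running total=17) -> [9 3 10 2]
Step 7: sold=2 (running total=19) -> [9 3 11 2]
Step 8: sold=2 (running total=21) -> [9 3 12 2]

Answer: 21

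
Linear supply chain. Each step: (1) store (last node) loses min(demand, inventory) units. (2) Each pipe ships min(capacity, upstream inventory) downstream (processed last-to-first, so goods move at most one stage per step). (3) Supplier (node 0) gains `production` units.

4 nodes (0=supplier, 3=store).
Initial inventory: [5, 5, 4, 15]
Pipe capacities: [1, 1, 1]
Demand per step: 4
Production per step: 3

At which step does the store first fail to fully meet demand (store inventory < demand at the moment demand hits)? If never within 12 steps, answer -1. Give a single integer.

Step 1: demand=4,sold=4 ship[2->3]=1 ship[1->2]=1 ship[0->1]=1 prod=3 -> [7 5 4 12]
Step 2: demand=4,sold=4 ship[2->3]=1 ship[1->2]=1 ship[0->1]=1 prod=3 -> [9 5 4 9]
Step 3: demand=4,sold=4 ship[2->3]=1 ship[1->2]=1 ship[0->1]=1 prod=3 -> [11 5 4 6]
Step 4: demand=4,sold=4 ship[2->3]=1 ship[1->2]=1 ship[0->1]=1 prod=3 -> [13 5 4 3]
Step 5: demand=4,sold=3 ship[2->3]=1 ship[1->2]=1 ship[0->1]=1 prod=3 -> [15 5 4 1]
Step 6: demand=4,sold=1 ship[2->3]=1 ship[1->2]=1 ship[0->1]=1 prod=3 -> [17 5 4 1]
Step 7: demand=4,sold=1 ship[2->3]=1 ship[1->2]=1 ship[0->1]=1 prod=3 -> [19 5 4 1]
Step 8: demand=4,sold=1 ship[2->3]=1 ship[1->2]=1 ship[0->1]=1 prod=3 -> [21 5 4 1]
Step 9: demand=4,sold=1 ship[2->3]=1 ship[1->2]=1 ship[0->1]=1 prod=3 -> [23 5 4 1]
Step 10: demand=4,sold=1 ship[2->3]=1 ship[1->2]=1 ship[0->1]=1 prod=3 -> [25 5 4 1]
Step 11: demand=4,sold=1 ship[2->3]=1 ship[1->2]=1 ship[0->1]=1 prod=3 -> [27 5 4 1]
Step 12: demand=4,sold=1 ship[2->3]=1 ship[1->2]=1 ship[0->1]=1 prod=3 -> [29 5 4 1]
First stockout at step 5

5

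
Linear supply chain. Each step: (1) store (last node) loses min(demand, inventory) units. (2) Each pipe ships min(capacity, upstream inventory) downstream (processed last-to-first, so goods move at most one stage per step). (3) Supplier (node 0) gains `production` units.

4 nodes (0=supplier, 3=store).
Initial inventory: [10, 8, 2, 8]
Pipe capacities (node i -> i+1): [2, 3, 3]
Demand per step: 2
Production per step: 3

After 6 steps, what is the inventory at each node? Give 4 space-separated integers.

Step 1: demand=2,sold=2 ship[2->3]=2 ship[1->2]=3 ship[0->1]=2 prod=3 -> inv=[11 7 3 8]
Step 2: demand=2,sold=2 ship[2->3]=3 ship[1->2]=3 ship[0->1]=2 prod=3 -> inv=[12 6 3 9]
Step 3: demand=2,sold=2 ship[2->3]=3 ship[1->2]=3 ship[0->1]=2 prod=3 -> inv=[13 5 3 10]
Step 4: demand=2,sold=2 ship[2->3]=3 ship[1->2]=3 ship[0->1]=2 prod=3 -> inv=[14 4 3 11]
Step 5: demand=2,sold=2 ship[2->3]=3 ship[1->2]=3 ship[0->1]=2 prod=3 -> inv=[15 3 3 12]
Step 6: demand=2,sold=2 ship[2->3]=3 ship[1->2]=3 ship[0->1]=2 prod=3 -> inv=[16 2 3 13]

16 2 3 13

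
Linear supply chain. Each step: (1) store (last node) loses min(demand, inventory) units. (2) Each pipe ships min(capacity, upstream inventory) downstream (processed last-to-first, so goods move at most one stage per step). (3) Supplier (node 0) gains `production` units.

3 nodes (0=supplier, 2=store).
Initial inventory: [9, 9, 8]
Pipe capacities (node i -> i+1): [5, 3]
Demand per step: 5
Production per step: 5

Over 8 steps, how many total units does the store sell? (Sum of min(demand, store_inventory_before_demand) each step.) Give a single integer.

Step 1: sold=5 (running total=5) -> [9 11 6]
Step 2: sold=5 (running total=10) -> [9 13 4]
Step 3: sold=4 (running total=14) -> [9 15 3]
Step 4: sold=3 (running total=17) -> [9 17 3]
Step 5: sold=3 (running total=20) -> [9 19 3]
Step 6: sold=3 (running total=23) -> [9 21 3]
Step 7: sold=3 (running total=26) -> [9 23 3]
Step 8: sold=3 (running total=29) -> [9 25 3]

Answer: 29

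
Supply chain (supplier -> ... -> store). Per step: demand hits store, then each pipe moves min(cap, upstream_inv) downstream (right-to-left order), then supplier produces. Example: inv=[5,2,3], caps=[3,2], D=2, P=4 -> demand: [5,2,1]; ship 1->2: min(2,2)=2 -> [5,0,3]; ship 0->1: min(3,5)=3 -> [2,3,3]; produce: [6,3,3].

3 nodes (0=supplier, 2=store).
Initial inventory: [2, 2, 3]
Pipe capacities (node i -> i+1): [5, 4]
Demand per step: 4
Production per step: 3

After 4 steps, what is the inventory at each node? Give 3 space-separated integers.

Step 1: demand=4,sold=3 ship[1->2]=2 ship[0->1]=2 prod=3 -> inv=[3 2 2]
Step 2: demand=4,sold=2 ship[1->2]=2 ship[0->1]=3 prod=3 -> inv=[3 3 2]
Step 3: demand=4,sold=2 ship[1->2]=3 ship[0->1]=3 prod=3 -> inv=[3 3 3]
Step 4: demand=4,sold=3 ship[1->2]=3 ship[0->1]=3 prod=3 -> inv=[3 3 3]

3 3 3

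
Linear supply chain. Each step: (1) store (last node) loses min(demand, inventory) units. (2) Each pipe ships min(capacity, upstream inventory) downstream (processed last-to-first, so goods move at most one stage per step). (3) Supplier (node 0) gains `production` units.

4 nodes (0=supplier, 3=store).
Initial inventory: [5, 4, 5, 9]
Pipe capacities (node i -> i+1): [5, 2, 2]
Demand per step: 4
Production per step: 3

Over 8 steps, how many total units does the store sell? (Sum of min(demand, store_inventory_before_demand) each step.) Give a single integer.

Step 1: sold=4 (running total=4) -> [3 7 5 7]
Step 2: sold=4 (running total=8) -> [3 8 5 5]
Step 3: sold=4 (running total=12) -> [3 9 5 3]
Step 4: sold=3 (running total=15) -> [3 10 5 2]
Step 5: sold=2 (running total=17) -> [3 11 5 2]
Step 6: sold=2 (running total=19) -> [3 12 5 2]
Step 7: sold=2 (running total=21) -> [3 13 5 2]
Step 8: sold=2 (running total=23) -> [3 14 5 2]

Answer: 23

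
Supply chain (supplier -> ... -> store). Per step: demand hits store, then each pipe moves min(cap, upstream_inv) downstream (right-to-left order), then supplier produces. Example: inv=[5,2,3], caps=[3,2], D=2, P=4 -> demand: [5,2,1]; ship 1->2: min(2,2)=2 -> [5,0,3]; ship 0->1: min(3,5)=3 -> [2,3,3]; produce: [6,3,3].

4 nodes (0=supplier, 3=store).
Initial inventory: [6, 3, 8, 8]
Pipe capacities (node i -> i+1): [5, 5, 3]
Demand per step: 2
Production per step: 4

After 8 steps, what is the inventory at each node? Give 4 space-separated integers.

Step 1: demand=2,sold=2 ship[2->3]=3 ship[1->2]=3 ship[0->1]=5 prod=4 -> inv=[5 5 8 9]
Step 2: demand=2,sold=2 ship[2->3]=3 ship[1->2]=5 ship[0->1]=5 prod=4 -> inv=[4 5 10 10]
Step 3: demand=2,sold=2 ship[2->3]=3 ship[1->2]=5 ship[0->1]=4 prod=4 -> inv=[4 4 12 11]
Step 4: demand=2,sold=2 ship[2->3]=3 ship[1->2]=4 ship[0->1]=4 prod=4 -> inv=[4 4 13 12]
Step 5: demand=2,sold=2 ship[2->3]=3 ship[1->2]=4 ship[0->1]=4 prod=4 -> inv=[4 4 14 13]
Step 6: demand=2,sold=2 ship[2->3]=3 ship[1->2]=4 ship[0->1]=4 prod=4 -> inv=[4 4 15 14]
Step 7: demand=2,sold=2 ship[2->3]=3 ship[1->2]=4 ship[0->1]=4 prod=4 -> inv=[4 4 16 15]
Step 8: demand=2,sold=2 ship[2->3]=3 ship[1->2]=4 ship[0->1]=4 prod=4 -> inv=[4 4 17 16]

4 4 17 16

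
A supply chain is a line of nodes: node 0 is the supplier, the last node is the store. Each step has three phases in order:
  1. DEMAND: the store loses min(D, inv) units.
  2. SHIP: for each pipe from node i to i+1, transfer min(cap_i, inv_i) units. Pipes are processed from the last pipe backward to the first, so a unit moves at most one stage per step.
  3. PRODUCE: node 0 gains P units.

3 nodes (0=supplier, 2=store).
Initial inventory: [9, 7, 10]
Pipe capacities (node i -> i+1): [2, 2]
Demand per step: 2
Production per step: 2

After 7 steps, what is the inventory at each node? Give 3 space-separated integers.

Step 1: demand=2,sold=2 ship[1->2]=2 ship[0->1]=2 prod=2 -> inv=[9 7 10]
Step 2: demand=2,sold=2 ship[1->2]=2 ship[0->1]=2 prod=2 -> inv=[9 7 10]
Step 3: demand=2,sold=2 ship[1->2]=2 ship[0->1]=2 prod=2 -> inv=[9 7 10]
Step 4: demand=2,sold=2 ship[1->2]=2 ship[0->1]=2 prod=2 -> inv=[9 7 10]
Step 5: demand=2,sold=2 ship[1->2]=2 ship[0->1]=2 prod=2 -> inv=[9 7 10]
Step 6: demand=2,sold=2 ship[1->2]=2 ship[0->1]=2 prod=2 -> inv=[9 7 10]
Step 7: demand=2,sold=2 ship[1->2]=2 ship[0->1]=2 prod=2 -> inv=[9 7 10]

9 7 10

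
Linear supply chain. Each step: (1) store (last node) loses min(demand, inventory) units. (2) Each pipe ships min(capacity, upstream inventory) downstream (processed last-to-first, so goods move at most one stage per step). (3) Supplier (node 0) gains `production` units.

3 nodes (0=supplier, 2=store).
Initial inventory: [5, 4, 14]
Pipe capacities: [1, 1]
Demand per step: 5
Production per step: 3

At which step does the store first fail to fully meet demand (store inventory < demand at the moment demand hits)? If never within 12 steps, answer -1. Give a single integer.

Step 1: demand=5,sold=5 ship[1->2]=1 ship[0->1]=1 prod=3 -> [7 4 10]
Step 2: demand=5,sold=5 ship[1->2]=1 ship[0->1]=1 prod=3 -> [9 4 6]
Step 3: demand=5,sold=5 ship[1->2]=1 ship[0->1]=1 prod=3 -> [11 4 2]
Step 4: demand=5,sold=2 ship[1->2]=1 ship[0->1]=1 prod=3 -> [13 4 1]
Step 5: demand=5,sold=1 ship[1->2]=1 ship[0->1]=1 prod=3 -> [15 4 1]
Step 6: demand=5,sold=1 ship[1->2]=1 ship[0->1]=1 prod=3 -> [17 4 1]
Step 7: demand=5,sold=1 ship[1->2]=1 ship[0->1]=1 prod=3 -> [19 4 1]
Step 8: demand=5,sold=1 ship[1->2]=1 ship[0->1]=1 prod=3 -> [21 4 1]
Step 9: demand=5,sold=1 ship[1->2]=1 ship[0->1]=1 prod=3 -> [23 4 1]
Step 10: demand=5,sold=1 ship[1->2]=1 ship[0->1]=1 prod=3 -> [25 4 1]
Step 11: demand=5,sold=1 ship[1->2]=1 ship[0->1]=1 prod=3 -> [27 4 1]
Step 12: demand=5,sold=1 ship[1->2]=1 ship[0->1]=1 prod=3 -> [29 4 1]
First stockout at step 4

4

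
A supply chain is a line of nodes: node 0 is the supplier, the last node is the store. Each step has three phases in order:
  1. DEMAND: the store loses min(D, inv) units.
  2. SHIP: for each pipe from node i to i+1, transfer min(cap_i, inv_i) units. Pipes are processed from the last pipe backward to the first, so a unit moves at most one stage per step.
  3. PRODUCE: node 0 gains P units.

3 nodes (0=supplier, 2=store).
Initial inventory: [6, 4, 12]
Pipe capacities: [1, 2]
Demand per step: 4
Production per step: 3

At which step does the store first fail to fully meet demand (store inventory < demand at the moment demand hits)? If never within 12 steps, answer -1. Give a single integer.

Step 1: demand=4,sold=4 ship[1->2]=2 ship[0->1]=1 prod=3 -> [8 3 10]
Step 2: demand=4,sold=4 ship[1->2]=2 ship[0->1]=1 prod=3 -> [10 2 8]
Step 3: demand=4,sold=4 ship[1->2]=2 ship[0->1]=1 prod=3 -> [12 1 6]
Step 4: demand=4,sold=4 ship[1->2]=1 ship[0->1]=1 prod=3 -> [14 1 3]
Step 5: demand=4,sold=3 ship[1->2]=1 ship[0->1]=1 prod=3 -> [16 1 1]
Step 6: demand=4,sold=1 ship[1->2]=1 ship[0->1]=1 prod=3 -> [18 1 1]
Step 7: demand=4,sold=1 ship[1->2]=1 ship[0->1]=1 prod=3 -> [20 1 1]
Step 8: demand=4,sold=1 ship[1->2]=1 ship[0->1]=1 prod=3 -> [22 1 1]
Step 9: demand=4,sold=1 ship[1->2]=1 ship[0->1]=1 prod=3 -> [24 1 1]
Step 10: demand=4,sold=1 ship[1->2]=1 ship[0->1]=1 prod=3 -> [26 1 1]
Step 11: demand=4,sold=1 ship[1->2]=1 ship[0->1]=1 prod=3 -> [28 1 1]
Step 12: demand=4,sold=1 ship[1->2]=1 ship[0->1]=1 prod=3 -> [30 1 1]
First stockout at step 5

5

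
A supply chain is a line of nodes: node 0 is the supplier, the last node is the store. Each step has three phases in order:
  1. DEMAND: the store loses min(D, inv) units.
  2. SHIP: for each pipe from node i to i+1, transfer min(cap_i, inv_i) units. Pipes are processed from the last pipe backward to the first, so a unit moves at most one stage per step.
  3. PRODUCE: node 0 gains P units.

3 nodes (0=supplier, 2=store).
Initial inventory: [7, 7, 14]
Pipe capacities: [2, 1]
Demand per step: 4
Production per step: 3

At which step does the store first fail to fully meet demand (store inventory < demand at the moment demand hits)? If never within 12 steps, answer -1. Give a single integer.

Step 1: demand=4,sold=4 ship[1->2]=1 ship[0->1]=2 prod=3 -> [8 8 11]
Step 2: demand=4,sold=4 ship[1->2]=1 ship[0->1]=2 prod=3 -> [9 9 8]
Step 3: demand=4,sold=4 ship[1->2]=1 ship[0->1]=2 prod=3 -> [10 10 5]
Step 4: demand=4,sold=4 ship[1->2]=1 ship[0->1]=2 prod=3 -> [11 11 2]
Step 5: demand=4,sold=2 ship[1->2]=1 ship[0->1]=2 prod=3 -> [12 12 1]
Step 6: demand=4,sold=1 ship[1->2]=1 ship[0->1]=2 prod=3 -> [13 13 1]
Step 7: demand=4,sold=1 ship[1->2]=1 ship[0->1]=2 prod=3 -> [14 14 1]
Step 8: demand=4,sold=1 ship[1->2]=1 ship[0->1]=2 prod=3 -> [15 15 1]
Step 9: demand=4,sold=1 ship[1->2]=1 ship[0->1]=2 prod=3 -> [16 16 1]
Step 10: demand=4,sold=1 ship[1->2]=1 ship[0->1]=2 prod=3 -> [17 17 1]
Step 11: demand=4,sold=1 ship[1->2]=1 ship[0->1]=2 prod=3 -> [18 18 1]
Step 12: demand=4,sold=1 ship[1->2]=1 ship[0->1]=2 prod=3 -> [19 19 1]
First stockout at step 5

5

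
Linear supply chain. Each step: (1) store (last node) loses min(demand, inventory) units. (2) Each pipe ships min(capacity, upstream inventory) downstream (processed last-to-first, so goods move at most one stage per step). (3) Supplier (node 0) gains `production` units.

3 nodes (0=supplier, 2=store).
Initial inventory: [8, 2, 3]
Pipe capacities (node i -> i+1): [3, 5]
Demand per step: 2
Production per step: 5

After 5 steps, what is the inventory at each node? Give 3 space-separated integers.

Step 1: demand=2,sold=2 ship[1->2]=2 ship[0->1]=3 prod=5 -> inv=[10 3 3]
Step 2: demand=2,sold=2 ship[1->2]=3 ship[0->1]=3 prod=5 -> inv=[12 3 4]
Step 3: demand=2,sold=2 ship[1->2]=3 ship[0->1]=3 prod=5 -> inv=[14 3 5]
Step 4: demand=2,sold=2 ship[1->2]=3 ship[0->1]=3 prod=5 -> inv=[16 3 6]
Step 5: demand=2,sold=2 ship[1->2]=3 ship[0->1]=3 prod=5 -> inv=[18 3 7]

18 3 7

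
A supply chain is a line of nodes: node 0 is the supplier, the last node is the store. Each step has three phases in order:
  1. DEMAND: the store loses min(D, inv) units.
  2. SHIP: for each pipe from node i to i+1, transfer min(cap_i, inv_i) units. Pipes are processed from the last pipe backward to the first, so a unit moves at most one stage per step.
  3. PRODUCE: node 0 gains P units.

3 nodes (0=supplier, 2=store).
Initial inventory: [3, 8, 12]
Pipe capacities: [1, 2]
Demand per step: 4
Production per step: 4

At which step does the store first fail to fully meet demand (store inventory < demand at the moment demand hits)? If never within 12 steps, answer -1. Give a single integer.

Step 1: demand=4,sold=4 ship[1->2]=2 ship[0->1]=1 prod=4 -> [6 7 10]
Step 2: demand=4,sold=4 ship[1->2]=2 ship[0->1]=1 prod=4 -> [9 6 8]
Step 3: demand=4,sold=4 ship[1->2]=2 ship[0->1]=1 prod=4 -> [12 5 6]
Step 4: demand=4,sold=4 ship[1->2]=2 ship[0->1]=1 prod=4 -> [15 4 4]
Step 5: demand=4,sold=4 ship[1->2]=2 ship[0->1]=1 prod=4 -> [18 3 2]
Step 6: demand=4,sold=2 ship[1->2]=2 ship[0->1]=1 prod=4 -> [21 2 2]
Step 7: demand=4,sold=2 ship[1->2]=2 ship[0->1]=1 prod=4 -> [24 1 2]
Step 8: demand=4,sold=2 ship[1->2]=1 ship[0->1]=1 prod=4 -> [27 1 1]
Step 9: demand=4,sold=1 ship[1->2]=1 ship[0->1]=1 prod=4 -> [30 1 1]
Step 10: demand=4,sold=1 ship[1->2]=1 ship[0->1]=1 prod=4 -> [33 1 1]
Step 11: demand=4,sold=1 ship[1->2]=1 ship[0->1]=1 prod=4 -> [36 1 1]
Step 12: demand=4,sold=1 ship[1->2]=1 ship[0->1]=1 prod=4 -> [39 1 1]
First stockout at step 6

6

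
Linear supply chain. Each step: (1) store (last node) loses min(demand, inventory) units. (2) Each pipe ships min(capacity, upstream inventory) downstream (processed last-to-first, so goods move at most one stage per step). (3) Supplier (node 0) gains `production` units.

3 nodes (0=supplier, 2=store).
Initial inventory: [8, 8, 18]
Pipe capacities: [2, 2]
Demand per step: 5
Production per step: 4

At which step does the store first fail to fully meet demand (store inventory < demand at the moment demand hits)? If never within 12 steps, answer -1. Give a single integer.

Step 1: demand=5,sold=5 ship[1->2]=2 ship[0->1]=2 prod=4 -> [10 8 15]
Step 2: demand=5,sold=5 ship[1->2]=2 ship[0->1]=2 prod=4 -> [12 8 12]
Step 3: demand=5,sold=5 ship[1->2]=2 ship[0->1]=2 prod=4 -> [14 8 9]
Step 4: demand=5,sold=5 ship[1->2]=2 ship[0->1]=2 prod=4 -> [16 8 6]
Step 5: demand=5,sold=5 ship[1->2]=2 ship[0->1]=2 prod=4 -> [18 8 3]
Step 6: demand=5,sold=3 ship[1->2]=2 ship[0->1]=2 prod=4 -> [20 8 2]
Step 7: demand=5,sold=2 ship[1->2]=2 ship[0->1]=2 prod=4 -> [22 8 2]
Step 8: demand=5,sold=2 ship[1->2]=2 ship[0->1]=2 prod=4 -> [24 8 2]
Step 9: demand=5,sold=2 ship[1->2]=2 ship[0->1]=2 prod=4 -> [26 8 2]
Step 10: demand=5,sold=2 ship[1->2]=2 ship[0->1]=2 prod=4 -> [28 8 2]
Step 11: demand=5,sold=2 ship[1->2]=2 ship[0->1]=2 prod=4 -> [30 8 2]
Step 12: demand=5,sold=2 ship[1->2]=2 ship[0->1]=2 prod=4 -> [32 8 2]
First stockout at step 6

6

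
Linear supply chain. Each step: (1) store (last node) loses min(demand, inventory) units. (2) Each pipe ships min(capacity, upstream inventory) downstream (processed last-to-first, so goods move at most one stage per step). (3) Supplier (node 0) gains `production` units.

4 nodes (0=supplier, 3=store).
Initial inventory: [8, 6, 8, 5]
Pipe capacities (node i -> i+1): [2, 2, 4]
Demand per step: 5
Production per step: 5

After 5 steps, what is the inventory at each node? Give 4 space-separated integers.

Step 1: demand=5,sold=5 ship[2->3]=4 ship[1->2]=2 ship[0->1]=2 prod=5 -> inv=[11 6 6 4]
Step 2: demand=5,sold=4 ship[2->3]=4 ship[1->2]=2 ship[0->1]=2 prod=5 -> inv=[14 6 4 4]
Step 3: demand=5,sold=4 ship[2->3]=4 ship[1->2]=2 ship[0->1]=2 prod=5 -> inv=[17 6 2 4]
Step 4: demand=5,sold=4 ship[2->3]=2 ship[1->2]=2 ship[0->1]=2 prod=5 -> inv=[20 6 2 2]
Step 5: demand=5,sold=2 ship[2->3]=2 ship[1->2]=2 ship[0->1]=2 prod=5 -> inv=[23 6 2 2]

23 6 2 2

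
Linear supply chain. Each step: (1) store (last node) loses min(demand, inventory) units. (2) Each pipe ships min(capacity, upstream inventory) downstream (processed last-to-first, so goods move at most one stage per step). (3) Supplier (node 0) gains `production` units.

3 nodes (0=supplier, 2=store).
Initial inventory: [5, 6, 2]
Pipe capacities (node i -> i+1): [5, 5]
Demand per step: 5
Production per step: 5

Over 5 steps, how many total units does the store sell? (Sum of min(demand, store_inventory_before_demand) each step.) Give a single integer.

Answer: 22

Derivation:
Step 1: sold=2 (running total=2) -> [5 6 5]
Step 2: sold=5 (running total=7) -> [5 6 5]
Step 3: sold=5 (running total=12) -> [5 6 5]
Step 4: sold=5 (running total=17) -> [5 6 5]
Step 5: sold=5 (running total=22) -> [5 6 5]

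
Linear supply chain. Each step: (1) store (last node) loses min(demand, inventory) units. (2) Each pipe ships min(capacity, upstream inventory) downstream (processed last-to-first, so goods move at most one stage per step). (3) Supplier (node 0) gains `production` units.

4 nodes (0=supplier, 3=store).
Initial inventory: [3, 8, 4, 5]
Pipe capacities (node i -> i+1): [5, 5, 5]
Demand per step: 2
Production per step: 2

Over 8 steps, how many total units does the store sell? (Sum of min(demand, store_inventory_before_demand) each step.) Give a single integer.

Answer: 16

Derivation:
Step 1: sold=2 (running total=2) -> [2 6 5 7]
Step 2: sold=2 (running total=4) -> [2 3 5 10]
Step 3: sold=2 (running total=6) -> [2 2 3 13]
Step 4: sold=2 (running total=8) -> [2 2 2 14]
Step 5: sold=2 (running total=10) -> [2 2 2 14]
Step 6: sold=2 (running total=12) -> [2 2 2 14]
Step 7: sold=2 (running total=14) -> [2 2 2 14]
Step 8: sold=2 (running total=16) -> [2 2 2 14]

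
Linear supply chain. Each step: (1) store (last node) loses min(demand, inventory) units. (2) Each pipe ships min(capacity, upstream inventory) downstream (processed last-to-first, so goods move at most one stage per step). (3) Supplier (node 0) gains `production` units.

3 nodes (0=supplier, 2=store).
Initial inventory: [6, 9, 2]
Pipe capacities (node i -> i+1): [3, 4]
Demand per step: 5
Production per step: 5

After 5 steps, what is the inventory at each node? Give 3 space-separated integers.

Step 1: demand=5,sold=2 ship[1->2]=4 ship[0->1]=3 prod=5 -> inv=[8 8 4]
Step 2: demand=5,sold=4 ship[1->2]=4 ship[0->1]=3 prod=5 -> inv=[10 7 4]
Step 3: demand=5,sold=4 ship[1->2]=4 ship[0->1]=3 prod=5 -> inv=[12 6 4]
Step 4: demand=5,sold=4 ship[1->2]=4 ship[0->1]=3 prod=5 -> inv=[14 5 4]
Step 5: demand=5,sold=4 ship[1->2]=4 ship[0->1]=3 prod=5 -> inv=[16 4 4]

16 4 4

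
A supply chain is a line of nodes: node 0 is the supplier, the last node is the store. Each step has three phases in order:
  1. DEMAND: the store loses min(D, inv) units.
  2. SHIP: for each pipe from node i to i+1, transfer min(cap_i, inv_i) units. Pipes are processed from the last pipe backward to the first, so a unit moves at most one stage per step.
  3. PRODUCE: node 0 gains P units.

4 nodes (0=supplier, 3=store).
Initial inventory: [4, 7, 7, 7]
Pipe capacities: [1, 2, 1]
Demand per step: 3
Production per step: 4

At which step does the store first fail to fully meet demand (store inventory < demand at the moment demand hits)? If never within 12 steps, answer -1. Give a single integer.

Step 1: demand=3,sold=3 ship[2->3]=1 ship[1->2]=2 ship[0->1]=1 prod=4 -> [7 6 8 5]
Step 2: demand=3,sold=3 ship[2->3]=1 ship[1->2]=2 ship[0->1]=1 prod=4 -> [10 5 9 3]
Step 3: demand=3,sold=3 ship[2->3]=1 ship[1->2]=2 ship[0->1]=1 prod=4 -> [13 4 10 1]
Step 4: demand=3,sold=1 ship[2->3]=1 ship[1->2]=2 ship[0->1]=1 prod=4 -> [16 3 11 1]
Step 5: demand=3,sold=1 ship[2->3]=1 ship[1->2]=2 ship[0->1]=1 prod=4 -> [19 2 12 1]
Step 6: demand=3,sold=1 ship[2->3]=1 ship[1->2]=2 ship[0->1]=1 prod=4 -> [22 1 13 1]
Step 7: demand=3,sold=1 ship[2->3]=1 ship[1->2]=1 ship[0->1]=1 prod=4 -> [25 1 13 1]
Step 8: demand=3,sold=1 ship[2->3]=1 ship[1->2]=1 ship[0->1]=1 prod=4 -> [28 1 13 1]
Step 9: demand=3,sold=1 ship[2->3]=1 ship[1->2]=1 ship[0->1]=1 prod=4 -> [31 1 13 1]
Step 10: demand=3,sold=1 ship[2->3]=1 ship[1->2]=1 ship[0->1]=1 prod=4 -> [34 1 13 1]
Step 11: demand=3,sold=1 ship[2->3]=1 ship[1->2]=1 ship[0->1]=1 prod=4 -> [37 1 13 1]
Step 12: demand=3,sold=1 ship[2->3]=1 ship[1->2]=1 ship[0->1]=1 prod=4 -> [40 1 13 1]
First stockout at step 4

4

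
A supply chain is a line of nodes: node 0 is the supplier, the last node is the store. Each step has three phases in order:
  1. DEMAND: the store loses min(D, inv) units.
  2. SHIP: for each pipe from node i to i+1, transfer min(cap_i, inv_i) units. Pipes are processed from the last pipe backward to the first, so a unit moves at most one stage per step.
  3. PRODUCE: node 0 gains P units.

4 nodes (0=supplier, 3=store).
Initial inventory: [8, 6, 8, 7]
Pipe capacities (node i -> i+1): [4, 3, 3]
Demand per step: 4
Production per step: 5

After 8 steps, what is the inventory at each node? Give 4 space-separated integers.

Step 1: demand=4,sold=4 ship[2->3]=3 ship[1->2]=3 ship[0->1]=4 prod=5 -> inv=[9 7 8 6]
Step 2: demand=4,sold=4 ship[2->3]=3 ship[1->2]=3 ship[0->1]=4 prod=5 -> inv=[10 8 8 5]
Step 3: demand=4,sold=4 ship[2->3]=3 ship[1->2]=3 ship[0->1]=4 prod=5 -> inv=[11 9 8 4]
Step 4: demand=4,sold=4 ship[2->3]=3 ship[1->2]=3 ship[0->1]=4 prod=5 -> inv=[12 10 8 3]
Step 5: demand=4,sold=3 ship[2->3]=3 ship[1->2]=3 ship[0->1]=4 prod=5 -> inv=[13 11 8 3]
Step 6: demand=4,sold=3 ship[2->3]=3 ship[1->2]=3 ship[0->1]=4 prod=5 -> inv=[14 12 8 3]
Step 7: demand=4,sold=3 ship[2->3]=3 ship[1->2]=3 ship[0->1]=4 prod=5 -> inv=[15 13 8 3]
Step 8: demand=4,sold=3 ship[2->3]=3 ship[1->2]=3 ship[0->1]=4 prod=5 -> inv=[16 14 8 3]

16 14 8 3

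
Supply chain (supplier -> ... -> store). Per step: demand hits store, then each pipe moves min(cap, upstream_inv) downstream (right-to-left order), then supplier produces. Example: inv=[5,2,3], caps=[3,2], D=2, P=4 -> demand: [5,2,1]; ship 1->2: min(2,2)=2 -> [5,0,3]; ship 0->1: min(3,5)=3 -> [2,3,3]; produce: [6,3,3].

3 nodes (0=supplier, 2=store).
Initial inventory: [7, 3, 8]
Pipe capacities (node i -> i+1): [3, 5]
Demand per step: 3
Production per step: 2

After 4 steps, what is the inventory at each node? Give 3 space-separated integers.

Step 1: demand=3,sold=3 ship[1->2]=3 ship[0->1]=3 prod=2 -> inv=[6 3 8]
Step 2: demand=3,sold=3 ship[1->2]=3 ship[0->1]=3 prod=2 -> inv=[5 3 8]
Step 3: demand=3,sold=3 ship[1->2]=3 ship[0->1]=3 prod=2 -> inv=[4 3 8]
Step 4: demand=3,sold=3 ship[1->2]=3 ship[0->1]=3 prod=2 -> inv=[3 3 8]

3 3 8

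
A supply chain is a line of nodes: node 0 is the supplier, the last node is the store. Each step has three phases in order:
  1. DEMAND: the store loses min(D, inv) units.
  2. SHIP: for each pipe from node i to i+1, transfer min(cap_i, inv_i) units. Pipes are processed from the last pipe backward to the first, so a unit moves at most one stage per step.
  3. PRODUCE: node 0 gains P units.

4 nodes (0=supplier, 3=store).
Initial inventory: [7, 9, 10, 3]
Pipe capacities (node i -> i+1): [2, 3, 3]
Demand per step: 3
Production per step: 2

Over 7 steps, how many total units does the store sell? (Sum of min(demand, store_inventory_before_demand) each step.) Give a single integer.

Answer: 21

Derivation:
Step 1: sold=3 (running total=3) -> [7 8 10 3]
Step 2: sold=3 (running total=6) -> [7 7 10 3]
Step 3: sold=3 (running total=9) -> [7 6 10 3]
Step 4: sold=3 (running total=12) -> [7 5 10 3]
Step 5: sold=3 (running total=15) -> [7 4 10 3]
Step 6: sold=3 (running total=18) -> [7 3 10 3]
Step 7: sold=3 (running total=21) -> [7 2 10 3]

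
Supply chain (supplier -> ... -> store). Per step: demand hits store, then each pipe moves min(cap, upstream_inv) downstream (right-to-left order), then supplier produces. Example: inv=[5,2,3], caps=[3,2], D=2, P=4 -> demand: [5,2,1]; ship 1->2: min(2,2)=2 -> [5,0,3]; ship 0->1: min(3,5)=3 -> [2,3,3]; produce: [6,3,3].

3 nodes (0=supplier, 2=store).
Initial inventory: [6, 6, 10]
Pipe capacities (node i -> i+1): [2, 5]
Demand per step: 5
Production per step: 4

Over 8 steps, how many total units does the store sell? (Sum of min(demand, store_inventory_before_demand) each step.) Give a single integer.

Step 1: sold=5 (running total=5) -> [8 3 10]
Step 2: sold=5 (running total=10) -> [10 2 8]
Step 3: sold=5 (running total=15) -> [12 2 5]
Step 4: sold=5 (running total=20) -> [14 2 2]
Step 5: sold=2 (running total=22) -> [16 2 2]
Step 6: sold=2 (running total=24) -> [18 2 2]
Step 7: sold=2 (running total=26) -> [20 2 2]
Step 8: sold=2 (running total=28) -> [22 2 2]

Answer: 28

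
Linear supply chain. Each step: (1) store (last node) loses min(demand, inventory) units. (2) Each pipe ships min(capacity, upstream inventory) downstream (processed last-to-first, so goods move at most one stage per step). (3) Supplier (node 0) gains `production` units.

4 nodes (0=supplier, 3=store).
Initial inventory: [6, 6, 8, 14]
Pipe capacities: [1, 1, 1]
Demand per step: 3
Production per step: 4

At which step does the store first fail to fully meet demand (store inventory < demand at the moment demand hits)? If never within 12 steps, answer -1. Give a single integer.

Step 1: demand=3,sold=3 ship[2->3]=1 ship[1->2]=1 ship[0->1]=1 prod=4 -> [9 6 8 12]
Step 2: demand=3,sold=3 ship[2->3]=1 ship[1->2]=1 ship[0->1]=1 prod=4 -> [12 6 8 10]
Step 3: demand=3,sold=3 ship[2->3]=1 ship[1->2]=1 ship[0->1]=1 prod=4 -> [15 6 8 8]
Step 4: demand=3,sold=3 ship[2->3]=1 ship[1->2]=1 ship[0->1]=1 prod=4 -> [18 6 8 6]
Step 5: demand=3,sold=3 ship[2->3]=1 ship[1->2]=1 ship[0->1]=1 prod=4 -> [21 6 8 4]
Step 6: demand=3,sold=3 ship[2->3]=1 ship[1->2]=1 ship[0->1]=1 prod=4 -> [24 6 8 2]
Step 7: demand=3,sold=2 ship[2->3]=1 ship[1->2]=1 ship[0->1]=1 prod=4 -> [27 6 8 1]
Step 8: demand=3,sold=1 ship[2->3]=1 ship[1->2]=1 ship[0->1]=1 prod=4 -> [30 6 8 1]
Step 9: demand=3,sold=1 ship[2->3]=1 ship[1->2]=1 ship[0->1]=1 prod=4 -> [33 6 8 1]
Step 10: demand=3,sold=1 ship[2->3]=1 ship[1->2]=1 ship[0->1]=1 prod=4 -> [36 6 8 1]
Step 11: demand=3,sold=1 ship[2->3]=1 ship[1->2]=1 ship[0->1]=1 prod=4 -> [39 6 8 1]
Step 12: demand=3,sold=1 ship[2->3]=1 ship[1->2]=1 ship[0->1]=1 prod=4 -> [42 6 8 1]
First stockout at step 7

7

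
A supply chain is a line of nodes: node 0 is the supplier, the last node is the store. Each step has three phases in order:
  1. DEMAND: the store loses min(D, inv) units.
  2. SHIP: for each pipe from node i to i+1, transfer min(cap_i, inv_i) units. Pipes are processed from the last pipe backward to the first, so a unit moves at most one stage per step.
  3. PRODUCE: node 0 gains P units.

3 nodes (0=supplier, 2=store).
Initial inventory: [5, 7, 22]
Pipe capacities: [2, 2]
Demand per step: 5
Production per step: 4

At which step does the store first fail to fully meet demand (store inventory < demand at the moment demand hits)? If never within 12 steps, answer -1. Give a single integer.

Step 1: demand=5,sold=5 ship[1->2]=2 ship[0->1]=2 prod=4 -> [7 7 19]
Step 2: demand=5,sold=5 ship[1->2]=2 ship[0->1]=2 prod=4 -> [9 7 16]
Step 3: demand=5,sold=5 ship[1->2]=2 ship[0->1]=2 prod=4 -> [11 7 13]
Step 4: demand=5,sold=5 ship[1->2]=2 ship[0->1]=2 prod=4 -> [13 7 10]
Step 5: demand=5,sold=5 ship[1->2]=2 ship[0->1]=2 prod=4 -> [15 7 7]
Step 6: demand=5,sold=5 ship[1->2]=2 ship[0->1]=2 prod=4 -> [17 7 4]
Step 7: demand=5,sold=4 ship[1->2]=2 ship[0->1]=2 prod=4 -> [19 7 2]
Step 8: demand=5,sold=2 ship[1->2]=2 ship[0->1]=2 prod=4 -> [21 7 2]
Step 9: demand=5,sold=2 ship[1->2]=2 ship[0->1]=2 prod=4 -> [23 7 2]
Step 10: demand=5,sold=2 ship[1->2]=2 ship[0->1]=2 prod=4 -> [25 7 2]
Step 11: demand=5,sold=2 ship[1->2]=2 ship[0->1]=2 prod=4 -> [27 7 2]
Step 12: demand=5,sold=2 ship[1->2]=2 ship[0->1]=2 prod=4 -> [29 7 2]
First stockout at step 7

7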